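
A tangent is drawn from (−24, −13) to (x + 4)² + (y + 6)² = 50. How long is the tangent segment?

√399

With centre O = (−4, −6), |OP|² = 449 and r² = 50.
By the tangent–radius right angle, tangent length = √(|PO|² − r²) = √399.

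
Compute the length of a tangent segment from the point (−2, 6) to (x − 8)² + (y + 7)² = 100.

13

Centre (8, −7), r² = 100. |PO|² = (−10)² + (13)² = 269.
By the tangent–radius right angle, tangent length = √(|PO|² − r²) = √169 = 13.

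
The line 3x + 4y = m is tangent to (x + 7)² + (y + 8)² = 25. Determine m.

m = −78 or m = −28

For a tangent, require d(centre, line) = r = 5.
|3·(−7) + 4·(−8) − m| / √25 = 5
|m − (−53)| = 5·5, so m = −28 or m = −78.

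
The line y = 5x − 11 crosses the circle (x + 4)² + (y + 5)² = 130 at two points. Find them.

Express y = 5x − 11 and substitute into the circle:
26x² − 52x − 78 = 0  ⟹  x² − 2x − 3 = 0
x = 3 or x = −1, giving (3, 4) and (−1, −16).

(−1, −16) and (3, 4)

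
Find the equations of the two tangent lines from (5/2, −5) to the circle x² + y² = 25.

y = −5 and 4x − 3y = 25

Write the tangent as mx − y + (−5 − m·(5/2)) = 0 and set its distance from the centre to 5:
(−5/2m − (5))² = 25(m² + 1)
3m² − 4m = 0, so m = 0 or m = 4/3.
Through (5/2, −5) these give y = −5 and 4x − 3y = 25.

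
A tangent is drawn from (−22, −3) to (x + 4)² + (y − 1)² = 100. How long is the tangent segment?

4√15

Centre (−4, 1), r² = 100. |PO|² = (−18)² + (−4)² = 340.
Power of the point: PT² = |PO|² − r² = 240, so PT = 4√15.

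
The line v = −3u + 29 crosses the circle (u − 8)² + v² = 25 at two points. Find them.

(8, 5) and (11, −4)

From the line, v = −3u + 29. Substituting:
10u² − 190u + 880 = 0  ⟹  u² − 19u + 88 = 0
u = 11 or u = 8, giving (11, −4) and (8, 5).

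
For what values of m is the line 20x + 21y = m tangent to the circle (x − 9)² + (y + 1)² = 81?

For a tangent, require d(centre, line) = r = 9.
|20·9 + 21·(−1) − m| / √841 = 9
|m − (159)| = 9·29, so m = 420 or m = −102.

m = −102 or m = 420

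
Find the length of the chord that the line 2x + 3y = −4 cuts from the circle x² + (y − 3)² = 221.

8√13

The distance from (0, 3) to the line is 13/√13, and r² = 221.
Chord = 2√(r² − d²) = 2·√(208) = 8√13.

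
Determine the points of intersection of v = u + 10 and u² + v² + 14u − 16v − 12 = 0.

Substitute v = u + 10:
2u² + 18u − 72 = 0  ⟹  u² + 9u − 36 = 0
u = 3 or u = −12, giving (3, 13) and (−12, −2).

(−12, −2) and (3, 13)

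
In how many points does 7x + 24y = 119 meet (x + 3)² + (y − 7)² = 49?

2

Substituting the line into the circle gives 625x² + 4142x − 20639 = 0.
Discriminant = (4142)² − 4·625·(−20639) = 68753664 > 0.
Two real roots: the line is a secant.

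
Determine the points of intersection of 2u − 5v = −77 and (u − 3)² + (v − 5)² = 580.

Substitute v = (77 + 2u)/5:
29u² + 58u − 11571 = 0  ⟹  u² + 2u − 399 = 0
u = 19 or u = −21, giving (19, 23) and (−21, 7).

(−21, 7) and (19, 23)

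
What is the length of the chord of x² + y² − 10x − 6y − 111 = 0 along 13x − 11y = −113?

Express y = (113 + 13x)/11 and substitute into the circle:
290x² + 870x − 8120 = 0  ⟹  x² + 3x − 28 = 0
x = 4 or x = −7, giving (4, 15) and (−7, 2).
|(4, 15) − (−7, 2)| = √((11)² + (13)²) = √290.

√290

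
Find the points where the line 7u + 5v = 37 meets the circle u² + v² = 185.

(−4, 13) and (11, −8)

From the line, v = (37 − 7u)/5. Substituting:
74u² − 518u − 3256 = 0  ⟹  u² − 7u − 44 = 0
u = 11 or u = −4, giving (11, −8) and (−4, 13).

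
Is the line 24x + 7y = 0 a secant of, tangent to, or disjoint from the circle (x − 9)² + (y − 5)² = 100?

disjoint

Centre (9, 5), r² = 100. Distance² from centre to line = (251)²/625 = 63001/625.
Since d² > r², the line lies outside the circle.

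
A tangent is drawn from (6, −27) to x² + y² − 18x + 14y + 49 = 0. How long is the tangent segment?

The centre is (9, −7) and r = 9. The square of the distance from P to the centre is 9 + 400 = 409.
The tangent meets the radius at right angles, so tangent² = |PO|² − r² = 409 − 81 = 328.

2√82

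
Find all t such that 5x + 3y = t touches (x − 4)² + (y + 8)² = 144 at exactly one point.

Tangency holds when the distance from the centre (4, −8) to the line equals the radius 12:
|5·4 + 3·(−8) − t| / √34 = 12
|t − (−4)| = 12√34.

t = −4 ± 12√34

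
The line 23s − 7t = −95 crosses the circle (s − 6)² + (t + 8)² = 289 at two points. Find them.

Express t = (95 + 23s)/7 and substitute into the circle:
578s² + 6358s + 10404 = 0  ⟹  s² + 11s + 18 = 0
s = −2 or s = −9, giving (−2, 7) and (−9, −16).

(−9, −16) and (−2, 7)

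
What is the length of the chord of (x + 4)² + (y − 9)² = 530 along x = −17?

The line gives x = −17. Substituting into the circle:
y² − 18y − 280 = 0
y = 28 or y = −10, giving (−17, 28) and (−17, −10).
|(−17, 28) − (−17, −10)| = √((0)² + (38)²) = 38.

38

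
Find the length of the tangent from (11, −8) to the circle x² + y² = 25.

4√10

The centre is (0, 0) and r = 5. The square of the distance from P to the centre is 121 + 64 = 185.
Power of the point: PT² = |PO|² − r² = 160, so PT = 4√10.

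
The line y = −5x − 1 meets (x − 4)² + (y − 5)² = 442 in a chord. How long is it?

8√26

The distance from (4, 5) to the line is 26/√26, and r² = 442.
Chord = 2√(r² − d²) = 2·√(416) = 8√26.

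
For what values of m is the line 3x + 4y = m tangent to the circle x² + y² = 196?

Tangency holds when the distance from the centre (0, 0) to the line equals the radius 14:
|3·0 + 4·0 − m| / √25 = 14
|m| = 14·5, so m = 70 or m = −70.

m = −70 or m = 70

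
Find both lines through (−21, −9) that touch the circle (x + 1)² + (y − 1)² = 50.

Write the tangent as mx − y + (−9 − m·(−21)) = 0 and set its distance from the centre to 5√2:
[m·(20) − (10)]² = 50(m² + 1)
7m² − 8m + 1 = 0, so m = 1/7 or m = 1.
Through (−21, −9) these give x − 7y = 42 and x − y = −12.

x − 7y = 42 and x − y = −12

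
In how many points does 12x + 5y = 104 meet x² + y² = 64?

1

Centre (0, 0), r² = 64. Distance² from centre to line = (−104)²/169 = 64.
Since d² = r², the line is tangent.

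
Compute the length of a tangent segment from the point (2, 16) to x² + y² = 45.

The centre is (0, 0) and r = 3√5. The square of the distance from P to the centre is 4 + 256 = 260.
By the tangent–radius right angle, tangent length = √(|PO|² − r²) = √215.

√215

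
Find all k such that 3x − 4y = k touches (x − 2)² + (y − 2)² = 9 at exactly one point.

Tangency holds when the distance from the centre (2, 2) to the line equals the radius 3:
|3·2 − 4·2 − k| / √25 = 3
|k − (−2)| = 3·5, so k = 13 or k = −17.

k = −17 or k = 13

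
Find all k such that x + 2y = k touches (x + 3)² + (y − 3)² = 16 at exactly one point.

k = 3 ± 4√5

Tangency holds when the distance from the centre (−3, 3) to the line equals the radius 4:
|1·(−3) + 2·3 − k| / √5 = 4
|k − (3)| = 4√5.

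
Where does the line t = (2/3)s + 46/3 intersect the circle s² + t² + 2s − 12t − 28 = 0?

Substitute t = (46 + 2s)/3:
13s² + 130s + 208 = 0  ⟹  s² + 10s + 16 = 0
s = −2 or s = −8, giving (−2, 14) and (−8, 10).

(−8, 10) and (−2, 14)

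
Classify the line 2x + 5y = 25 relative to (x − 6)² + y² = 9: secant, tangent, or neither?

secant

d² = (2·6 + 5·0 − (25))²/29 = 169/29; r² = 9.
Since d² < r², the line cuts the circle twice.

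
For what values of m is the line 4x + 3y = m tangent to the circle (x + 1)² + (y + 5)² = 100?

m = −69 or m = 31

Tangency holds when the distance from the centre (−1, −5) to the line equals the radius 10:
|4·(−1) + 3·(−5) − m| / √25 = 10
|m − (−19)| = 10·5, so m = 31 or m = −69.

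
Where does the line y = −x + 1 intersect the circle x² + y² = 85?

Express y = −x + 1 and substitute into the circle:
2x² − 2x − 84 = 0  ⟹  x² − x − 42 = 0
x = 7 or x = −6, giving (7, −6) and (−6, 7).

(−6, 7) and (7, −6)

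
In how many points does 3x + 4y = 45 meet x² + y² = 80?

0

Centre (0, 0), r² = 80. Distance² from centre to line = (−45)²/25 = 81.
Since d² > r², the line lies outside the circle.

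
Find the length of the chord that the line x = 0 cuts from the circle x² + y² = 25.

10

The distance from (0, 0) to the line is 0, and r² = 25.
Chord = 2√(r² − d²) = 2·√(25) = 10.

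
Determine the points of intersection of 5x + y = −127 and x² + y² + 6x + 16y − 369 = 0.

(−24, −7) and (−22, −17)

Substitute y = −5x − 127:
26x² + 1196x + 13728 = 0  ⟹  x² + 46x + 528 = 0
x = −22 or x = −24, giving (−22, −17) and (−24, −7).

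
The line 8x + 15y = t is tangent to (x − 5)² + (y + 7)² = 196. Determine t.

The line touches the circle iff its distance from (5, −7) is 14:
|8·5 + 15·(−7) − t| / √289 = 14
|t − (−65)| = 14·17, so t = 173 or t = −303.

t = −303 or t = 173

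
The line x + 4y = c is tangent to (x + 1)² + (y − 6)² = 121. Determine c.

Tangency holds when the distance from the centre (−1, 6) to the line equals the radius 11:
|1·(−1) + 4·6 − c| / √17 = 11
|c − (23)| = 11√17.

c = 23 ± 11√17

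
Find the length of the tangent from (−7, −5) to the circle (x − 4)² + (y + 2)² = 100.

√30

The centre is (4, −2) and r = 10. The square of the distance from P to the centre is 121 + 9 = 130.
By the tangent–radius right angle, tangent length = √(|PO|² − r²) = √30.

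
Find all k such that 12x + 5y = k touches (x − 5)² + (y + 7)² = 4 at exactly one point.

k = −1 or k = 51

For a tangent, require d(centre, line) = r = 2.
|12·5 + 5·(−7) − k| / √169 = 2
|k − (25)| = 2·13, so k = 51 or k = −1.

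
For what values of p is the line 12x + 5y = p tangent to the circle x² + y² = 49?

p = −91 or p = 91

Tangency holds when the distance from the centre (0, 0) to the line equals the radius 7:
|12·0 + 5·0 − p| / √169 = 7
|p| = 7·13, so p = 91 or p = −91.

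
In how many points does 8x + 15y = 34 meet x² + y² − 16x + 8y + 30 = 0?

2

Substituting the line into the circle gives 289x² − 5104x + 11986 = 0.
Discriminant = (−5104)² − 4·289·(11986) = 12195000 > 0.
Two real roots: the line is a secant.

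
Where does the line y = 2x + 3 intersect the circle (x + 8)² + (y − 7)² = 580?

(−10, −17) and (10, 23)

Substitute y = 2x + 3:
5x² − 500 = 0  ⟹  x² − 100 = 0
x = 10 or x = −10, giving (10, 23) and (−10, −17).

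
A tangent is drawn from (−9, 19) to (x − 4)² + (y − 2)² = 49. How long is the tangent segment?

With centre O = (4, 2), |OP|² = 458 and r² = 49.
By the tangent–radius right angle, tangent length = √(|PO|² − r²) = √409.

√409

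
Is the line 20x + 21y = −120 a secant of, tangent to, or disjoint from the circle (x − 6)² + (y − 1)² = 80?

Substituting the line into the circle gives 841x² + 348x + 477 = 0.
Δ = 121104 − 1604628 = −1483524.
No real roots: the line does not meet the circle.

disjoint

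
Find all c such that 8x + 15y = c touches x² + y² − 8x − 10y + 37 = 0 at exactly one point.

Tangency holds when the distance from the centre (4, 5) to the line equals the radius 2:
|8·4 + 15·5 − c| / √289 = 2
|c − (107)| = 2·17, so c = 141 or c = 73.

c = 73 or c = 141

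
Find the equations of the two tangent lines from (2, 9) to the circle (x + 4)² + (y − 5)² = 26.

Write the tangent as mx − y + (9 − m·(2)) = 0 and set its distance from the centre to √26:
(−6m − (−4))² = 26(m² + 1)
5m² − 24m − 5 = 0, so m = −1/5 or m = 5.
Through (2, 9) these give x + 5y = 47 and 5x − y = 1.

x + 5y = 47 and 5x − y = 1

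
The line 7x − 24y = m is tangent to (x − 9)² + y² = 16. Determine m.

m = −37 or m = 163

For a tangent, require d(centre, line) = r = 4.
|7·9 − 24·0 − m| / √625 = 4
|m − (63)| = 4·25, so m = 163 or m = −37.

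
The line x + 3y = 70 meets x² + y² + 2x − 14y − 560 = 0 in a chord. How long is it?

From the line, y = (70 − x)/3. Substituting:
10x² − 80x − 3080 = 0  ⟹  x² − 8x − 308 = 0
x = 22 or x = −14, giving (22, 16) and (−14, 28).
|(22, 16) − (−14, 28)| = √((36)² + (−12)²) = 12√10.

12√10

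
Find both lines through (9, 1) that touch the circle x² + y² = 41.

4x + 5y = 41 and 5x − 4y = 41

Write the tangent as mx − y + (1 − m·(9)) = 0 and set its distance from the centre to √41:
[m·(−9) − (−1)]² = 41(m² + 1)
20m² − 9m − 20 = 0, so m = −4/5 or m = 5/4.
With m = −4/5: 4x + 5y = 41. With m = 5/4: 5x − 4y = 41.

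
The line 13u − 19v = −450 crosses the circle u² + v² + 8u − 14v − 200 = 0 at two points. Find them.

Substitute v = (450 + 13u)/19:
530u² + 11130u + 10600 = 0  ⟹  u² + 21u + 20 = 0
u = −1 or u = −20, giving (−1, 23) and (−20, 10).

(−20, 10) and (−1, 23)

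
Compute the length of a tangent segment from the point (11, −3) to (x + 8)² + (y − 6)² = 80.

√362

Centre (−8, 6), r² = 80. |PO|² = (19)² + (−9)² = 442.
Power of the point: PT² = |PO|² − r² = 362, so PT = √362.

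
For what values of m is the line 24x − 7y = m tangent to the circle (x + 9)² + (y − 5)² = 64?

m = −451 or m = −51

The line touches the circle iff its distance from (−9, 5) is 8:
|24·(−9) − 7·5 − m| / √625 = 8
|m − (−251)| = 8·25, so m = −51 or m = −451.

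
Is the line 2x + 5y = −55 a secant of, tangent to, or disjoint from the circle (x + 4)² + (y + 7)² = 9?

Centre (−4, −7), r² = 9. Distance² from centre to line = (12)²/29 = 144/29.
Since d² < r², the line cuts the circle twice.

secant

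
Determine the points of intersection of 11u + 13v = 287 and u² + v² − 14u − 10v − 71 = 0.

Substitute v = (287 − 11u)/13:
290u² − 7250u + 33060 = 0  ⟹  u² − 25u + 114 = 0
u = 19 or u = 6, giving (19, 6) and (6, 17).

(6, 17) and (19, 6)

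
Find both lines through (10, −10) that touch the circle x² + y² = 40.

A line y − (−10) = m(x − (10)) is tangent when its distance from (0, 0) is 2√10:
[m·(−10) − (10)]² = 40(m² + 1)
3m² + 10m + 3 = 0, so m = −3 or m = −1/3.
With m = −3: 3x + y = 20. With m = −1/3: x + 3y = −20.

3x + y = 20 and x + 3y = −20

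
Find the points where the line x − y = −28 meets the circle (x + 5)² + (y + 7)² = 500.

(−25, 3) and (−15, 13)

Express y = x + 28 and substitute into the circle:
2x² + 80x + 750 = 0  ⟹  x² + 40x + 375 = 0
x = −15 or x = −25, giving (−15, 13) and (−25, 3).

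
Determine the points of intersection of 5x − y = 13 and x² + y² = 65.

(1, −8) and (4, 7)

From the line, y = 5x − 13. Substituting:
26x² − 130x + 104 = 0  ⟹  x² − 5x + 4 = 0
x = 4 or x = 1, giving (4, 7) and (1, −8).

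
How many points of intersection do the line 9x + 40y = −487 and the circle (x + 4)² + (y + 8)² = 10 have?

Substituting the line into the circle gives 1681x² + 15806x + 37489 = 0.
Discriminant = (15806)² − 4·1681·(37489) = −2246400 < 0.
No real roots: the line does not meet the circle.

0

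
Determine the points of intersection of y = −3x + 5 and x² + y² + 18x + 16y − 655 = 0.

From the line, y = −3x + 5. Substituting:
10x² − 60x − 550 = 0  ⟹  x² − 6x − 55 = 0
x = 11 or x = −5, giving (11, −28) and (−5, 20).

(−5, 20) and (11, −28)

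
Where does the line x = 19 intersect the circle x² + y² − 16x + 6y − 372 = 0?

The line gives x = 19. Substituting into the circle:
y² + 6y − 315 = 0
y = 15 or y = −21, giving (19, 15) and (19, −21).

(19, −21) and (19, 15)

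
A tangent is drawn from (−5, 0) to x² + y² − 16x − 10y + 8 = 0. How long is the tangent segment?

The centre is (8, 5) and r = 9. The square of the distance from P to the centre is 169 + 25 = 194.
The tangent meets the radius at right angles, so tangent² = |PO|² − r² = 194 − 81 = 113.

√113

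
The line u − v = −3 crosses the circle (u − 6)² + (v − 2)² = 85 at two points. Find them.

(−3, 0) and (8, 11)

From the line, v = u + 3. Substituting:
2u² − 10u − 48 = 0  ⟹  u² − 5u − 24 = 0
u = 8 or u = −3, giving (8, 11) and (−3, 0).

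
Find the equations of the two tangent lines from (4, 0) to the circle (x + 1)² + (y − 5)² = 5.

A line y − (0) = m(x − (4)) is tangent when its distance from (−1, 5) is √5:
(−5m − (5))² = 5(m² + 1)
2m² + 5m + 2 = 0, so m = −2 or m = −1/2.
Through (4, 0) these give 2x + y = 8 and x + 2y = 4.

2x + y = 8 and x + 2y = 4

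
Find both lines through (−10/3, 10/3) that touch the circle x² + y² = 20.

2x − y = −10 and x − 2y = −10

Let a tangent through (−10/3, 10/3) have slope m. Its distance from (0, 0) must equal 2√5:
(10/3m − (−10/3))² = 20(m² + 1)
2m² − 5m + 2 = 0, so m = 2 or m = 1/2.
With m = 2: 2x − y = −10. With m = 1/2: x − 2y = −10.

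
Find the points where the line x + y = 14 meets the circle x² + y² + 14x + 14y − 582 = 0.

Express y = −x + 14 and substitute into the circle:
2x² − 28x − 190 = 0  ⟹  x² − 14x − 95 = 0
x = 19 or x = −5, giving (19, −5) and (−5, 19).

(−5, 19) and (19, −5)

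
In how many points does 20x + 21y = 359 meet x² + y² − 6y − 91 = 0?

0

d² = (20·0 + 21·3 − (359))²/841 = 87616/841; r² = 100.
Since d² > r², the line lies outside the circle.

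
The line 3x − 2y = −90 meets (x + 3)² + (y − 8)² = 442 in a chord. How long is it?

Substitute y = (90 + 3x)/2:
13x² + 468x + 3744 = 0  ⟹  x² + 36x + 288 = 0
x = −12 or x = −24, giving (−12, 27) and (−24, 9).
Chord length = distance between (−12, 27) and (−24, 9) = √468 = 6√13.

6√13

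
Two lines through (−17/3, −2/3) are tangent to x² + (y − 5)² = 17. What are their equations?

Write the tangent as mx − y + (−2/3 − m·(−17/3)) = 0 and set its distance from the centre to √17:
[m·(17/3) − (17/3)]² = 17(m² + 1)
4m² − 17m + 4 = 0, so m = 4 or m = 1/4.
With m = 4: 4x − y = −22. With m = 1/4: x − 4y = −3.

4x − y = −22 and x − 4y = −3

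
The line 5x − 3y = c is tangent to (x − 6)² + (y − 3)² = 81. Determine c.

For a tangent, require d(centre, line) = r = 9.
|5·6 − 3·3 − c| / √34 = 9
|c − (21)| = 9√34.

c = 21 ± 9√34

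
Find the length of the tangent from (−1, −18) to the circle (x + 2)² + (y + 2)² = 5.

With centre O = (−2, −2), |OP|² = 257 and r² = 5.
By the tangent–radius right angle, tangent length = √(|PO|² − r²) = √252 = 6√7.

6√7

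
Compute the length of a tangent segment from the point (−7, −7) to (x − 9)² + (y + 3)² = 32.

The centre is (9, −3) and r = 4√2. The square of the distance from P to the centre is 256 + 16 = 272.
By the tangent–radius right angle, tangent length = √(|PO|² − r²) = √240 = 4√15.

4√15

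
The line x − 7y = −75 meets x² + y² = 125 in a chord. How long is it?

Centre (0, 0), r² = 125. Perpendicular distance d from centre to line = |75| / √50 = 75/√50.
Half the chord is √(r² − d²) = √(25/2), so the full chord is 5√2.

5√2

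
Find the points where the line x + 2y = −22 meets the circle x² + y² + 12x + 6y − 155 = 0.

Express y = (−22 − x)/2 and substitute into the circle:
5x² + 80x − 400 = 0  ⟹  x² + 16x − 80 = 0
x = 4 or x = −20, giving (4, −13) and (−20, −1).

(−20, −1) and (4, −13)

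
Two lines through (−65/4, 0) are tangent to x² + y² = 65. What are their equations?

A line y − (0) = m(x − (−65/4)) is tangent when its distance from (0, 0) is √65:
(65/4m − (0))² = 65(m² + 1)
49m² − 16 = 0, so m = −4/7 or m = 4/7.
Through (−65/4, 0) these give 4x + 7y = −65 and 4x − 7y = −65.

4x + 7y = −65 and 4x − 7y = −65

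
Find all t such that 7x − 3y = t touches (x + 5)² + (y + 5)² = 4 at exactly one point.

For a tangent, require d(centre, line) = r = 2.
|7·(−5) − 3·(−5) − t| / √58 = 2
|t − (−20)| = 2√58.

t = −20 ± 2√58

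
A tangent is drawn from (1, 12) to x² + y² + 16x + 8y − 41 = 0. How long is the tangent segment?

The centre is (−8, −4) and r = 11. The square of the distance from P to the centre is 81 + 256 = 337.
By the tangent–radius right angle, tangent length = √(|PO|² − r²) = √216 = 6√6.

6√6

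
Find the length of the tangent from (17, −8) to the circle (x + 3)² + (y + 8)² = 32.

4√23

With centre O = (−3, −8), |OP|² = 400 and r² = 32.
Power of the point: PT² = |PO|² − r² = 368, so PT = 4√23.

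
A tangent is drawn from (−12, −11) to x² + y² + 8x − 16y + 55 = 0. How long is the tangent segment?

The centre is (−4, 8) and r = 5. The square of the distance from P to the centre is 64 + 361 = 425.
By the tangent–radius right angle, tangent length = √(|PO|² − r²) = √400 = 20.

20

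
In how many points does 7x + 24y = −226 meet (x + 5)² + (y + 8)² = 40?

2

Substituting the line into the circle gives 625x² + 6236x − 7484 = 0.
Discriminant = (6236)² − 4·625·(−7484) = 57597696 > 0.
Two real roots: the line is a secant.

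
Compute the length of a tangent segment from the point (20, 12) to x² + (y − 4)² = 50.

The centre is (0, 4) and r = 5√2. The square of the distance from P to the centre is 400 + 64 = 464.
The tangent meets the radius at right angles, so tangent² = |PO|² − r² = 464 − 50 = 414.

3√46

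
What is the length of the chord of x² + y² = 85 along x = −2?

The line gives x = −2. Substituting into the circle:
y² − 81 = 0
y = 9 or y = −9, giving (−2, 9) and (−2, −9).
|(−2, 9) − (−2, −9)| = √((0)² + (18)²) = 18.

18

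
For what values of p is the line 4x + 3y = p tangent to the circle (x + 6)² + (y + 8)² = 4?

The line touches the circle iff its distance from (−6, −8) is 2:
|4·(−6) + 3·(−8) − p| / √25 = 2
|p − (−48)| = 2·5, so p = −38 or p = −58.

p = −58 or p = −38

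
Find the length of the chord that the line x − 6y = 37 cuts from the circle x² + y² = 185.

4√37

Centre (0, 0), r² = 185. Perpendicular distance d from centre to line = |−37| / √37 = 37/√37.
Chord = 2√(r² − d²) = 2·√(148) = 4√37.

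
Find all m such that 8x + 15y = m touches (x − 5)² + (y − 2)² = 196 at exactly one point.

For a tangent, require d(centre, line) = r = 14.
|8·5 + 15·2 − m| / √289 = 14
|m − (70)| = 14·17, so m = 308 or m = −168.

m = −168 or m = 308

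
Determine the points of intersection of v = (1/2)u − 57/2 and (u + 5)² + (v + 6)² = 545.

(−1, −29) and (11, −23)

From the line, v = (−57 + u)/2. Substituting:
5u² − 50u − 55 = 0  ⟹  u² − 10u − 11 = 0
u = 11 or u = −1, giving (11, −23) and (−1, −29).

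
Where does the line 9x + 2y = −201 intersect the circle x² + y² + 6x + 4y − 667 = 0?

(−25, 12) and (−17, −24)

Substitute y = (−201 − 9x)/2:
85x² + 3570x + 36125 = 0  ⟹  x² + 42x + 425 = 0
x = −17 or x = −25, giving (−17, −24) and (−25, 12).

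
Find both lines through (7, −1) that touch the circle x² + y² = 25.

3x − 4y = 25 and 4x + 3y = 25

Let a tangent through (7, −1) have slope m. Its distance from (0, 0) must equal 5:
[m·(−7) − (1)]² = 25(m² + 1)
12m² + 7m − 12 = 0, so m = 3/4 or m = −4/3.
With m = 3/4: 3x − 4y = 25. With m = −4/3: 4x + 3y = 25.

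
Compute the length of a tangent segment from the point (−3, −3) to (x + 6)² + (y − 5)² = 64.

3

Centre (−6, 5), r² = 64. |PO|² = (3)² + (−8)² = 73.
Power of the point: PT² = |PO|² − r² = 9, so PT = 3.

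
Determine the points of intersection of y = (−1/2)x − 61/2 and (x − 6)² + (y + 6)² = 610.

(−7, −27) and (−3, −29)

Substitute y = (−61 − x)/2:
5x² + 50x + 105 = 0  ⟹  x² + 10x + 21 = 0
x = −3 or x = −7, giving (−3, −29) and (−7, −27).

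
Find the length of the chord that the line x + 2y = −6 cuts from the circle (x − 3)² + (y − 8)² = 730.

Centre (3, 8), r² = 730. Perpendicular distance d from centre to line = |25| / √5 = 25/√5.
Chord = 2√(r² − d²) = 2·√(605) = 22√5.

22√5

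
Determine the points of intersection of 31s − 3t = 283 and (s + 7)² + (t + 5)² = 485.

(7, −22) and (10, 9)

From the line, t = (−283 + 31s)/3. Substituting:
970s² − 16490s + 67900 = 0  ⟹  s² − 17s + 70 = 0
s = 10 or s = 7, giving (10, 9) and (7, −22).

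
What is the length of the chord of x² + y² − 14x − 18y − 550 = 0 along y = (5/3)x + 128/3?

4√34

From the line, y = (128 + 5x)/3. Substituting:
34x² + 884x + 4522 = 0  ⟹  x² + 26x + 133 = 0
x = −7 or x = −19, giving (−7, 31) and (−19, 11).
Chord length = distance between (−7, 31) and (−19, 11) = √544 = 4√34.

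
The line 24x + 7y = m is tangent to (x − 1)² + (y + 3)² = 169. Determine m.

The line touches the circle iff its distance from (1, −3) is 13:
|24·1 + 7·(−3) − m| / √625 = 13
|m − (3)| = 13·25, so m = 328 or m = −322.

m = −322 or m = 328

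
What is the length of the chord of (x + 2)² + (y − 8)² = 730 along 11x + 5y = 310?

Centre (−2, 8), r² = 730. Perpendicular distance d from centre to line = |−292| / √146 = 292/√146.
Chord = 2√(r² − d²) = 2·√(146) = 2√146.

2√146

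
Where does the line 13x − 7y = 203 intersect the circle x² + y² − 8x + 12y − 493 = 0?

Substitute y = (−203 + 13x)/7:
218x² − 4578x = 0  ⟹  x² − 21x = 0
x = 21 or x = 0, giving (21, 10) and (0, −29).

(0, −29) and (21, 10)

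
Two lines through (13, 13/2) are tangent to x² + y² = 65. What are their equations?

Write the tangent as mx − y + (13/2 − m·(13)) = 0 and set its distance from the centre to √65:
(−13m − (−13/2))² = 65(m² + 1)
32m² − 52m − 7 = 0, so m = −1/8 or m = 7/4.
With m = −1/8: x + 8y = 65. With m = 7/4: 7x − 4y = 65.

x + 8y = 65 and 7x − 4y = 65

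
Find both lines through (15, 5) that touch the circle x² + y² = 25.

y = 5 and 3x − 4y = 25

Write the tangent as mx − y + (5 − m·(15)) = 0 and set its distance from the centre to 5:
[m·(−15) − (−5)]² = 25(m² + 1)
4m² − 3m = 0, so m = 0 or m = 3/4.
With m = 0: y = 5. With m = 3/4: 3x − 4y = 25.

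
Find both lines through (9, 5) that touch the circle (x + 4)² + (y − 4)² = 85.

7x − 6y = 33 and 6x + 7y = 89

Let a tangent through (9, 5) have slope m. Its distance from (−4, 4) must equal √85:
(−13m − (−1))² = 85(m² + 1)
42m² − 13m − 42 = 0, so m = 7/6 or m = −6/7.
Through (9, 5) these give 7x − 6y = 33 and 6x + 7y = 89.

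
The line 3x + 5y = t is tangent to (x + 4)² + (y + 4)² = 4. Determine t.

For a tangent, require d(centre, line) = r = 2.
|3·(−4) + 5·(−4) − t| / √34 = 2
|t − (−32)| = 2√34.

t = −32 ± 2√34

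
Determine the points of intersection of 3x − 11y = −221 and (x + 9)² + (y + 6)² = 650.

Express y = (221 + 3x)/11 and substitute into the circle:
130x² + 3900x + 13520 = 0  ⟹  x² + 30x + 104 = 0
x = −4 or x = −26, giving (−4, 19) and (−26, 13).

(−26, 13) and (−4, 19)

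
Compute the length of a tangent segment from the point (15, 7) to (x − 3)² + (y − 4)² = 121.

Centre (3, 4), r² = 121. |PO|² = (12)² + (3)² = 153.
The tangent meets the radius at right angles, so tangent² = |PO|² − r² = 153 − 121 = 32.

4√2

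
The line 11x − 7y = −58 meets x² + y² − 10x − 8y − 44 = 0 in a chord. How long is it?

Express y = (58 + 11x)/7 and substitute into the circle:
170x² + 170x − 2040 = 0  ⟹  x² + x − 12 = 0
x = 3 or x = −4, giving (3, 13) and (−4, 2).
Chord length = distance between (3, 13) and (−4, 2) = √170 = √170.

√170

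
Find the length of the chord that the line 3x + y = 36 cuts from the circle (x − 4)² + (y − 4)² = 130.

The distance from (4, 4) to the line is 20/√10, and r² = 130.
Half the chord is √(r² − d²) = √(90), so the full chord is 6√10.

6√10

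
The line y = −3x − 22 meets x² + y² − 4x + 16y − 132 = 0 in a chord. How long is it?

8√10

The distance from (2, −8) to the line is 20/√10, and r² = 200.
Chord = 2√(r² − d²) = 2·√(160) = 8√10.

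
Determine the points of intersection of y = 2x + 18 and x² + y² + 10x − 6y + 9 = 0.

Substitute y = 2x + 18:
5x² + 70x + 225 = 0  ⟹  x² + 14x + 45 = 0
x = −5 or x = −9, giving (−5, 8) and (−9, 0).

(−9, 0) and (−5, 8)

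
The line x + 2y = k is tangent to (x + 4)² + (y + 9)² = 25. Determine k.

k = −22 ± 5√5

Tangency holds when the distance from the centre (−4, −9) to the line equals the radius 5:
|1·(−4) + 2·(−9) − k| / √5 = 5
|k − (−22)| = 5√5.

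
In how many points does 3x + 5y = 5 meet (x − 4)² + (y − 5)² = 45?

2

Substituting the line into the circle gives 34x² − 80x − 325 = 0.
Discriminant = (−80)² − 4·34·(−325) = 50600 > 0.
Two real roots: the line is a secant.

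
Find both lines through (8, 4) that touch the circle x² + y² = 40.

3x − y = 20 and x + 3y = 20

A line y − (4) = m(x − (8)) is tangent when its distance from (0, 0) is 2√10:
[m·(−8) − (−4)]² = 40(m² + 1)
3m² − 8m − 3 = 0, so m = 3 or m = −1/3.
Through (8, 4) these give 3x − y = 20 and x + 3y = 20.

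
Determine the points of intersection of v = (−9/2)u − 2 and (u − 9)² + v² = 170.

From the line, v = (−4 − 9u)/2. Substituting:
85u² − 340 = 0  ⟹  u² − 4 = 0
u = 2 or u = −2, giving (2, −11) and (−2, 7).

(−2, 7) and (2, −11)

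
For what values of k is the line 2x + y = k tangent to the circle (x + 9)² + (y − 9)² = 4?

Tangency holds when the distance from the centre (−9, 9) to the line equals the radius 2:
|2·(−9) + 1·9 − k| / √5 = 2
|k − (−9)| = 2√5.

k = −9 ± 2√5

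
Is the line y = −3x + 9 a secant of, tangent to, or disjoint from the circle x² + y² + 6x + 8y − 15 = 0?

disjoint

Centre (−3, −4), r² = 40. Distance² from centre to line = (−22)²/10 = 242/5.
Since d² > r², the line lies outside the circle.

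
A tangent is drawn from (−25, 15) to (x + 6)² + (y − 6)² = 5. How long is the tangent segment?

√437

The centre is (−6, 6) and r = √5. The square of the distance from P to the centre is 361 + 81 = 442.
The tangent meets the radius at right angles, so tangent² = |PO|² − r² = 442 − 5 = 437.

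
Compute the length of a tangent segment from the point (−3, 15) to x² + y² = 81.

The centre is (0, 0) and r = 9. The square of the distance from P to the centre is 9 + 225 = 234.
Power of the point: PT² = |PO|² − r² = 153, so PT = 3√17.

3√17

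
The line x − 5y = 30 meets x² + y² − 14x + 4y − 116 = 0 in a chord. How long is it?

Centre (7, −2), r² = 169. Perpendicular distance d from centre to line = |−13| / √26 = 13/√26.
Half the chord is √(r² − d²) = √(325/2), so the full chord is 5√26.

5√26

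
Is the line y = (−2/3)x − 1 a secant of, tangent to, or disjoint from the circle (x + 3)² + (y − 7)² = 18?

disjoint

Centre (−3, 7), r² = 18. Distance² from centre to line = (18)²/13 = 324/13.
Since d² > r², the line lies outside the circle.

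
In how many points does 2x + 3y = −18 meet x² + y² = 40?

2

Substituting the line into the circle gives 13x² + 72x − 36 = 0.
Discriminant = (72)² − 4·13·(−36) = 7056 > 0.
Two real roots: the line is a secant.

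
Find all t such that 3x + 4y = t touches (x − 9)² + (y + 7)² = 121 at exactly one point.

t = −56 or t = 54

For a tangent, require d(centre, line) = r = 11.
|3·9 + 4·(−7) − t| / √25 = 11
|t − (−1)| = 11·5, so t = 54 or t = −56.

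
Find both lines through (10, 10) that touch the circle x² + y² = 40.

Let a tangent through (10, 10) have slope m. Its distance from (0, 0) must equal 2√10:
(−10m − (−10))² = 40(m² + 1)
3m² − 10m + 3 = 0, so m = 1/3 or m = 3.
With m = 1/3: x − 3y = −20. With m = 3: 3x − y = 20.

x − 3y = −20 and 3x − y = 20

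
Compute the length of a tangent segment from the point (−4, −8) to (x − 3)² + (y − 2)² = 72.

√77

The centre is (3, 2) and r = 6√2. The square of the distance from P to the centre is 49 + 100 = 149.
Power of the point: PT² = |PO|² − r² = 77, so PT = √77.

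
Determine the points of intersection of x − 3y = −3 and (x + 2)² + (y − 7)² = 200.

(−12, −3) and (12, 5)

From the line, y = (3 + x)/3. Substituting:
10x² − 1440 = 0  ⟹  x² − 144 = 0
x = 12 or x = −12, giving (12, 5) and (−12, −3).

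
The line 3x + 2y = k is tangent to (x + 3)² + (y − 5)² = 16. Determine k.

Tangency holds when the distance from the centre (−3, 5) to the line equals the radius 4:
|3·(−3) + 2·5 − k| / √13 = 4
|k − (1)| = 4√13.

k = 1 ± 4√13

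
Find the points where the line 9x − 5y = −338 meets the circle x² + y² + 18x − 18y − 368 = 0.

(−32, 10) and (−22, 28)

Substitute y = (338 + 9x)/5:
106x² + 5724x + 74624 = 0  ⟹  x² + 54x + 704 = 0
x = −22 or x = −32, giving (−22, 28) and (−32, 10).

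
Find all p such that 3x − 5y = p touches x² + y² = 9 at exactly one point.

p = ±3√34

For a tangent, require d(centre, line) = r = 3.
|3·0 − 5·0 − p| / √34 = 3
|p| = 3√34.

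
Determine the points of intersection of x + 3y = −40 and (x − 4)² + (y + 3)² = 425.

(−16, −8) and (17, −19)

Substitute y = (−40 − x)/3:
10x² − 10x − 2720 = 0  ⟹  x² − x − 272 = 0
x = 17 or x = −16, giving (17, −19) and (−16, −8).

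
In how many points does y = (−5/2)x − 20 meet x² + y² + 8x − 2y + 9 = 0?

Centre (−4, 1), r² = 8. Distance² from centre to line = (22)²/29 = 484/29.
Since d² > r², the line lies outside the circle.

0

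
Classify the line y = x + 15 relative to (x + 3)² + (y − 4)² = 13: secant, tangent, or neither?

Substituting the line into the circle gives 2x² + 28x + 117 = 0.
Δ = 784 − 936 = −152.
No real roots: the line does not meet the circle.

neither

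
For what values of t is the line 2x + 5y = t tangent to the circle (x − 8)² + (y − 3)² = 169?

For a tangent, require d(centre, line) = r = 13.
|2·8 + 5·3 − t| / √29 = 13
|t − (31)| = 13√29.

t = 31 ± 13√29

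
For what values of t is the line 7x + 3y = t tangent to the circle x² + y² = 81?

Tangency holds when the distance from the centre (0, 0) to the line equals the radius 9:
|7·0 + 3·0 − t| / √58 = 9
|t| = 9√58.

t = ±9√58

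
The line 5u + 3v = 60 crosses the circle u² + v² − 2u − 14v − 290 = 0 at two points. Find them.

Express v = (60 − 5u)/3 and substitute into the circle:
34u² − 408u − 1530 = 0  ⟹  u² − 12u − 45 = 0
u = 15 or u = −3, giving (15, −5) and (−3, 25).

(−3, 25) and (15, −5)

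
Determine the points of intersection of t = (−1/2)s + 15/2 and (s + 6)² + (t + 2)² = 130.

Express t = (15 − s)/2 and substitute into the circle:
5s² + 10s − 15 = 0  ⟹  s² + 2s − 3 = 0
s = 1 or s = −3, giving (1, 7) and (−3, 9).

(−3, 9) and (1, 7)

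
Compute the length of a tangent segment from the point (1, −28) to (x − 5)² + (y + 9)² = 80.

3√33

With centre O = (5, −9), |OP|² = 377 and r² = 80.
The tangent meets the radius at right angles, so tangent² = |PO|² − r² = 377 − 80 = 297.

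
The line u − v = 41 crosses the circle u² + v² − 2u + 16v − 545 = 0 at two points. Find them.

(10, −31) and (24, −17)

Express v = u − 41 and substitute into the circle:
2u² − 68u + 480 = 0  ⟹  u² − 34u + 240 = 0
u = 24 or u = 10, giving (24, −17) and (10, −31).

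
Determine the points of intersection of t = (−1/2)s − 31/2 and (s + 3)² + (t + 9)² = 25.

From the line, t = (−31 − s)/2. Substituting:
5s² + 50s + 105 = 0  ⟹  s² + 10s + 21 = 0
s = −3 or s = −7, giving (−3, −14) and (−7, −12).

(−7, −12) and (−3, −14)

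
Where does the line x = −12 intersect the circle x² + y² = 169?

The line gives x = −12. Substituting into the circle:
y² − 25 = 0
y = 5 or y = −5, giving (−12, 5) and (−12, −5).

(−12, −5) and (−12, 5)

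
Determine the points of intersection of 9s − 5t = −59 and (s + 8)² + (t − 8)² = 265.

(−11, −8) and (4, 19)

From the line, t = (59 + 9s)/5. Substituting:
106s² + 742s − 4664 = 0  ⟹  s² + 7s − 44 = 0
s = 4 or s = −11, giving (4, 19) and (−11, −8).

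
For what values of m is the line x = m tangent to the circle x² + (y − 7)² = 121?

The line touches the circle iff its distance from (0, 7) is 11:
|1·0 + 0·7 − m| / √1 = 11
|m| = 11, so m = 11 or m = −11.

m = −11 or m = 11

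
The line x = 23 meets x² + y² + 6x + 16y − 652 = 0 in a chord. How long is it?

14

The line gives x = 23. Substituting into the circle:
y² + 16y + 15 = 0
y = −1 or y = −15, giving (23, −1) and (23, −15).
|(23, −1) − (23, −15)| = √((0)² + (14)²) = 14.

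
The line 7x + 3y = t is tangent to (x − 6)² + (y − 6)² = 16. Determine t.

Tangency holds when the distance from the centre (6, 6) to the line equals the radius 4:
|7·6 + 3·6 − t| / √58 = 4
|t − (60)| = 4√58.

t = 60 ± 4√58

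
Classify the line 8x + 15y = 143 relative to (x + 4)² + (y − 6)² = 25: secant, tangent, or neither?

tangent

Centre (−4, 6), r² = 25. Distance² from centre to line = (−85)²/289 = 25.
Since d² = r², the line is tangent.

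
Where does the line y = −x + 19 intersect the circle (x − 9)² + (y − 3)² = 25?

(12, 7) and (13, 6)

Substitute y = −x + 19:
2x² − 50x + 312 = 0  ⟹  x² − 25x + 156 = 0
x = 13 or x = 12, giving (13, 6) and (12, 7).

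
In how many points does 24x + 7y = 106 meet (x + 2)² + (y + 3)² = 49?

1

d² = (24·(−2) + 7·(−3) − (106))²/625 = 49; r² = 49.
Since d² = r², the line is tangent.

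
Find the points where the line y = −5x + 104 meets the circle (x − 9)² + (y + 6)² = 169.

(21, −1) and (22, −6)

From the line, y = −5x + 104. Substituting:
26x² − 1118x + 12012 = 0  ⟹  x² − 43x + 462 = 0
x = 22 or x = 21, giving (22, −6) and (21, −1).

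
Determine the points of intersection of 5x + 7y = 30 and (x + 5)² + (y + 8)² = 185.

(−1, 5) and (6, 0)

Substitute y = (30 − 5x)/7:
74x² − 370x − 444 = 0  ⟹  x² − 5x − 6 = 0
x = 6 or x = −1, giving (6, 0) and (−1, 5).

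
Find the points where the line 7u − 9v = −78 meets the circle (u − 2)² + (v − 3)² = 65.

Express v = (78 + 7u)/9 and substitute into the circle:
130u² + 390u − 2340 = 0  ⟹  u² + 3u − 18 = 0
u = 3 or u = −6, giving (3, 11) and (−6, 4).

(−6, 4) and (3, 11)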